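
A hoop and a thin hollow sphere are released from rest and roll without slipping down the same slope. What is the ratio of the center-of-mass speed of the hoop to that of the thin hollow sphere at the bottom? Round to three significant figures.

v_ratio ≈ 0.913

Each satisfies Mgh = ½(1+k)Mv² with k = I/(MR²), so v ∝ 1/√(1+k).
For the hoop k = 1; for the thin hollow sphere k = 2/3.
v₁/v₂ = √((1+k₂)/(1+k₁)) = √(1.667/2) ≈ 0.913.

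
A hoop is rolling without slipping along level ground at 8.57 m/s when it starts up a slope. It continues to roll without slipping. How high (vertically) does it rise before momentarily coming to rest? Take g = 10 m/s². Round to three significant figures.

The moment of inertia is MR², giving k ≡ I/(MR²) = 1.
Rolling without slipping gives ω = v/R, so the total kinetic energy is ½Mv² + ½Iω² = ½(1+k)Mv² = Mv².
All of this converts to potential energy at the highest point: Mv₀² = Mgh.
Thus h = (1+k)v₀²/(2g) = 2 × 8.57² / (2 × 10) ≈ 7.34 m.

h ≈ 7.34 m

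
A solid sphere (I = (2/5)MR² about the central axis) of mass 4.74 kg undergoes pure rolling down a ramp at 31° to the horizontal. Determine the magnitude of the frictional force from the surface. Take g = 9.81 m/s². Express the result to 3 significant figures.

f ≈ 6.84 N

For this body I = (2/5)MR², i.e. k = I/(MR²) = 0.4.
Newton's second law down the slope: Mg sinθ − f = Ma. The torque equation fR = Iα (with α = a/R) gives f = kMa.
Combining, a = g sinθ/(1+k) and f = kMa = kMg sinθ/(1+k).
f = 0.4 × 4.74 × 9.81 × sin31° / 1.4 ≈ 6.84 N.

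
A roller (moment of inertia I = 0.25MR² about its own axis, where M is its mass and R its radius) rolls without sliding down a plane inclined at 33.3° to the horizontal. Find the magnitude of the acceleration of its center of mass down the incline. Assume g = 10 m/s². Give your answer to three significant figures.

a ≈ 4.39 m/s²

Here I = 0.25MR², so the shape factor k = I/(MR²) = 0.25.
Newton's second law down the slope: Mg sinθ − f = Ma. The torque equation fR = Iα (with α = a/R) gives f = kMa.
Eliminating f: Mg sinθ = (1+k)Ma, so a = g sinθ/(1+k) = 10 × sin33.3° / 1.25 ≈ 4.39 m/s².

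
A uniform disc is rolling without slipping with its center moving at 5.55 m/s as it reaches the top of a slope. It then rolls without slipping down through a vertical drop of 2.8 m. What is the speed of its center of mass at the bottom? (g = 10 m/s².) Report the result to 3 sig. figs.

v ≈ 8.25 m/s

Here I = (1/2)MR², so the shape factor k = I/(MR²) = 0.5.
Rolling without slipping gives ω = v/R, so the total kinetic energy is ½Mv² + ½Iω² = ½(1+k)Mv² = (3/4)Mv².
Energy conservation: (3/4)Mv₀² + Mgh = (3/4)Mv², so v² = v₀² + 2gh/(1+k).
v = √(5.55² + 2×10×2.8/1.5) = √68.14 ≈ 8.25 m/s.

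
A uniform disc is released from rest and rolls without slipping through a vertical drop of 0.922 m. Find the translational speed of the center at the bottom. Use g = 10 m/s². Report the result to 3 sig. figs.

The moment of inertia is (1/2)MR², giving k ≡ I/(MR²) = 0.5.
Since it rolls without slipping, ω = v/R and KE = ½Mv² + ½Iω² = ½(1+k)Mv² = (3/4)Mv².
Setting Mgh = (3/4)Mv² gives v = √(2gh/(1+k)) = √(2·10·0.922/1.5) ≈ 3.51 m/s.

v ≈ 3.51 m/s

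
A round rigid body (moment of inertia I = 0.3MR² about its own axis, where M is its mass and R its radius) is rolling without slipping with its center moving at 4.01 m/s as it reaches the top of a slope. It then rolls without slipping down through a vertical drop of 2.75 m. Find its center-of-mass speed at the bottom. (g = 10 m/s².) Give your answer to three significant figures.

The moment of inertia is 0.3MR², giving k ≡ I/(MR²) = 0.3.
Pure rolling means v = ωR; then KE = ½Mv² + ½I(v/R)² = ½(1+k)Mv² = (13/20)Mv².
Energy conservation: (13/20)Mv₀² + Mgh = (13/20)Mv², so v² = v₀² + 2gh/(1+k).
v = √(4.01² + 2×10×2.75/1.3) = √58.39 ≈ 7.64 m/s.

v ≈ 7.64 m/s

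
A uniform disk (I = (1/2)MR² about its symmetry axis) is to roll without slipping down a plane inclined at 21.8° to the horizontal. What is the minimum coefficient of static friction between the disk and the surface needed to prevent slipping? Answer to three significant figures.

μ_min ≈ 0.133

With I = (1/2)MR², the ratio k = I/(MR²) is 0.5.
Along the incline Mg sinθ − f = Ma, and torque about the center fR = Iα = kMR²(a/R) gives f = kMa.
These give a = g sinθ/(1+k) and the required friction f = kMg sinθ/(1+k).
With N = Mg cosθ, the no-slip condition f ≤ μN gives μ_min = f/N = k tanθ/(1+k).
μ_min = 0.5 × tan21.8° / 1.5 ≈ 0.133.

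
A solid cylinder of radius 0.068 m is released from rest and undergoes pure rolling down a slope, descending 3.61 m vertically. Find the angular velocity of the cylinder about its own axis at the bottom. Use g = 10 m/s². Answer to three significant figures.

ω ≈ 102 rad/s

With I = (1/2)MR², the ratio k = I/(MR²) is 0.5.
Since it rolls without slipping, ω = v/R and KE = ½Mv² + ½Iω² = ½(1+k)Mv² = (3/4)Mv².
Energy conservation Mgh = ½(1+k)Mv² gives v = √(2gh/(1+k)) = √(2 × 10 × 3.61 / 1.5) = 6.938 m/s.
The angular speed follows from ω = v/R = 6.938/0.068 ≈ 102 rad/s.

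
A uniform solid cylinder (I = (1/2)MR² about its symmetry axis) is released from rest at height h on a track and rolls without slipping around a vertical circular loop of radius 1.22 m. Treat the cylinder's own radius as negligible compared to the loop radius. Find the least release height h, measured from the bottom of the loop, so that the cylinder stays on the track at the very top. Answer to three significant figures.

h_min ≈ 3.36 m

The moment of inertia is (1/2)MR², giving k ≡ I/(MR²) = 0.5.
At the top of the loop, the minimum-contact condition is Mg = Mv_top²/r, so v_top² = gr.
With ω = v/R, the kinetic energy at speed v is ½(1+k)Mv² = (3/4)Mv².
Energy conservation from release (height h) to the top (height 2r): Mgh = Mg(2r) + (3/4)M·gr.
Thus h_min = 2r + (1+k)r/2 = r(2 + 1.5/2) = 1.22 × 2.75 ≈ 3.36 m.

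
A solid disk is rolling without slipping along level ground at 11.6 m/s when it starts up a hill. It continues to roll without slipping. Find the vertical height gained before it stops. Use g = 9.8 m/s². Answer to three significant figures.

For this body I = (1/2)MR², i.e. k = I/(MR²) = 0.5.
The rolling condition ω = v/R makes the rotational term ½I(v/R)² = ½kMv², so KE_total = ½(1+k)Mv² = (3/4)Mv².
At the top the kinetic energy is zero, so (3/4)Mv₀² = Mgh.
Thus h = (1+k)v₀²/(2g) = 1.5 × 11.6² / (2 × 9.8) ≈ 10.3 m.

h ≈ 10.3 m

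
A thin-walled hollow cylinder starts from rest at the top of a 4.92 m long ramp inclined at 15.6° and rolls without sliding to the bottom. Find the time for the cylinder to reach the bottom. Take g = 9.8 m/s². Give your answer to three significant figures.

t ≈ 2.73 s

For this body I = MR², i.e. k = I/(MR²) = 1.
Translational: Mg sinθ − f = Ma. Rotational about the CM: fR = Iα = kMRa, so f = kMa.
Hence a = g sinθ/(1+k) = 9.8×sin15.6°/2 = 1.318 m/s².
Starting from rest, L = ½at², so t = √(2L/a) = √(2×4.92/1.318) ≈ 2.73 s.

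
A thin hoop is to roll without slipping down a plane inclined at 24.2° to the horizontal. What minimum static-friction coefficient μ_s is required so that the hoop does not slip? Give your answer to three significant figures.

With I = MR², the ratio k = I/(MR²) is 1.
Along the incline Mg sinθ − f = Ma, and torque about the center fR = Iα = kMR²(a/R) gives f = kMa.
These give a = g sinθ/(1+k) and the required friction f = kMg sinθ/(1+k).
With N = Mg cosθ, the no-slip condition f ≤ μN gives μ_min = f/N = k tanθ/(1+k).
μ_min = 1 × tan24.2° / 2 ≈ 0.225.

μ_min ≈ 0.225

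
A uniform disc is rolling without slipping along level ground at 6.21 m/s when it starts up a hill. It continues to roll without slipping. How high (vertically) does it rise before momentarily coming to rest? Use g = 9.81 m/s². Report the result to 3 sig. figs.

With I = (1/2)MR², the ratio k = I/(MR²) is 0.5.
Since it rolls without slipping, ω = v/R and KE = ½Mv² + ½Iω² = ½(1+k)Mv² = (3/4)Mv².
All of this converts to potential energy at the highest point: (3/4)Mv₀² = Mgh.
Thus h = (1+k)v₀²/(2g) = 1.5 × 6.21² / (2 × 9.81) ≈ 2.95 m.

h ≈ 2.95 m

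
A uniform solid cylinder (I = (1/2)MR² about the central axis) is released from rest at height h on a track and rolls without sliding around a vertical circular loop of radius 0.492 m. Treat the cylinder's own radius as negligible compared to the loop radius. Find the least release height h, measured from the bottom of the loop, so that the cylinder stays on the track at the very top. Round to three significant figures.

h_min ≈ 1.35 m

Here I = (1/2)MR², so the shape factor k = I/(MR²) = 0.5.
At the top, contact is just lost when gravity alone supplies the centripetal force: Mg = Mv_top²/r, i.e. v_top² = gr.
With ω = v/R, the kinetic energy at speed v is ½(1+k)Mv² = (3/4)Mv².
Energy conservation from release (height h) to the top (height 2r): Mgh = Mg(2r) + (3/4)M·gr.
Thus h_min = 2r + (1+k)r/2 = r(2 + 1.5/2) = 0.492 × 2.75 ≈ 1.35 m.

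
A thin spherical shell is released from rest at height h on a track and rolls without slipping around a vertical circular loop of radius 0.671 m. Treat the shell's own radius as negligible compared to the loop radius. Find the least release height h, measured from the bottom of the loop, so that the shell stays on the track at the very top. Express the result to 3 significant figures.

Here I = (2/3)MR², so the shape factor k = I/(MR²) = 2/3.
At the top of the loop, the minimum-contact condition is Mg = Mv_top²/r, so v_top² = gr.
With ω = v/R, the kinetic energy at speed v is ½(1+k)Mv² = (5/6)Mv².
Energy conservation from release (height h) to the top (height 2r): Mgh = Mg(2r) + (5/6)M·gr.
Thus h_min = 2r + (1+k)r/2 = r(2 + 1.667/2) = 0.671 × 2.833 ≈ 1.90 m.

h_min ≈ 1.90 m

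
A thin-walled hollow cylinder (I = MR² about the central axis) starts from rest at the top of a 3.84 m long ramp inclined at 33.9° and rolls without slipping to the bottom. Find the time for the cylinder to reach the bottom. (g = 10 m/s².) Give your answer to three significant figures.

t ≈ 1.66 s

With I = MR², the ratio k = I/(MR²) is 1.
Along the incline Mg sinθ − f = Ma, and torque about the center fR = Iα = kMR²(a/R) gives f = kMa.
Hence a = g sinθ/(1+k) = 10×sin33.9°/2 = 2.789 m/s².
With constant a from rest, t = √(2L/a) = √(2·3.84/2.789) ≈ 1.66 s.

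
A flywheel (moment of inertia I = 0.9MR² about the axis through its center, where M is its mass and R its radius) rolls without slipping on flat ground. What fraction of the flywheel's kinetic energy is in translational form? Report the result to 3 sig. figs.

fraction ≈ 0.526

With I = 0.9MR², the ratio k = I/(MR²) is 0.9.
Since ω = v/R, the translational part is ½Mv² and the rotational part is ½I(v/R)² = ½kMv²; the total is ½(1+k)Mv².
The translational fraction is therefore 1/(1+k) = 1/1.9 ≈ 0.526.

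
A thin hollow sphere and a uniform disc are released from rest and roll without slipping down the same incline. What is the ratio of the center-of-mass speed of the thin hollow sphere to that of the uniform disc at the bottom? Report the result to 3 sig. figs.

Each satisfies Mgh = ½(1+k)Mv² with k = I/(MR²), so v ∝ 1/√(1+k).
For the thin hollow sphere k = 2/3; for the uniform disc k = 0.5.
v₁/v₂ = √((1+k₂)/(1+k₁)) = √(1.5/1.667) ≈ 0.949.

v_ratio ≈ 0.949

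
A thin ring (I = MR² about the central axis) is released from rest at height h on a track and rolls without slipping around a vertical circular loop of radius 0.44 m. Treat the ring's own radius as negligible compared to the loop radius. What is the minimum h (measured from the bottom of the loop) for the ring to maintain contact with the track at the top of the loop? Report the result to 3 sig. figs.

With I = MR², the ratio k = I/(MR²) is 1.
At the top, contact is just lost when gravity alone supplies the centripetal force: Mg = Mv_top²/r, i.e. v_top² = gr.
With ω = v/R, the kinetic energy at speed v is ½(1+k)Mv² = Mv².
Energy conservation from release (height h) to the top (height 2r): Mgh = Mg(2r) + M·gr.
Thus h_min = 2r + (1+k)r/2 = r(2 + 2/2) = 0.44 × 3 ≈ 1.32 m.

h_min ≈ 1.32 m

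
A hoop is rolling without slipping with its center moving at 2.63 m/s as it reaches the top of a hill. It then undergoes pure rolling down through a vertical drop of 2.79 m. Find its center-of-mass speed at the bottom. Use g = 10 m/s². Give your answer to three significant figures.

v ≈ 5.90 m/s

The moment of inertia is MR², giving k ≡ I/(MR²) = 1.
The rolling condition ω = v/R makes the rotational term ½I(v/R)² = ½kMv², so KE_total = ½(1+k)Mv² = Mv².
Conserving energy between top and bottom: Mv² = Mv₀² + Mgh, hence v² = v₀² + 2gh/(1+k).
v = √(2.63² + 2×10×2.79/2) = √34.82 ≈ 5.90 m/s.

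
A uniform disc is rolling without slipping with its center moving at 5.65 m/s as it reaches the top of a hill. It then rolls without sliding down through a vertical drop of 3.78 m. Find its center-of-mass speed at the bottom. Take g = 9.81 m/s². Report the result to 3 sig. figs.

With I = (1/2)MR², the ratio k = I/(MR²) is 0.5.
Rolling without slipping gives ω = v/R, so the total kinetic energy is ½Mv² + ½Iω² = ½(1+k)Mv² = (3/4)Mv².
Energy conservation: (3/4)Mv₀² + Mgh = (3/4)Mv², so v² = v₀² + 2gh/(1+k).
v = √(5.65² + 2×9.81×3.78/1.5) = √81.36 ≈ 9.02 m/s.

v ≈ 9.02 m/s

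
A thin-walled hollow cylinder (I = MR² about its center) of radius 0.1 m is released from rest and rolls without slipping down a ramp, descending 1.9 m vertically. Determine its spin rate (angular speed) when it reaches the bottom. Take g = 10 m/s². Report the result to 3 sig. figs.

ω ≈ 43.6 rad/s

For this body I = MR², i.e. k = I/(MR²) = 1.
The rolling condition ω = v/R makes the rotational term ½I(v/R)² = ½kMv², so KE_total = ½(1+k)Mv² = Mv².
Energy conservation Mgh = ½(1+k)Mv² gives v = √(2gh/(1+k)) = √(2 × 10 × 1.9 / 2) = 4.359 m/s.
Then ω = v/R = 4.359 / 0.1 ≈ 43.6 rad/s.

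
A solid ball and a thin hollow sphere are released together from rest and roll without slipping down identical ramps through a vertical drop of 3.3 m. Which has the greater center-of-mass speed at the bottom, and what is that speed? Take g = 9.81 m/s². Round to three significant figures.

For rolling without slipping, Mgh = ½(1+k)Mv² where k = I/(MR²), so v = √(2gh/(1+k)).
Solid ball: k = 0.4, giving v = √(2×9.81×3.3/1.4) = 6.801 m/s.
Thin hollow sphere: k = 2/3, giving v = √(2×9.81×3.3/1.667) = 6.233 m/s.
The smaller k wins: the solid ball, at ≈ 6.80 m/s.

the solid ball, at v ≈ 6.80 m/s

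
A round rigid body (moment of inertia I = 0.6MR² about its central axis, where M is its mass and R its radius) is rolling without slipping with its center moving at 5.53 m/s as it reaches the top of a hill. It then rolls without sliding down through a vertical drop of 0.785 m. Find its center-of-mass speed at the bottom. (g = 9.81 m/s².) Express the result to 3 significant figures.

The moment of inertia is 0.6MR², giving k ≡ I/(MR²) = 0.6.
Since it rolls without slipping, ω = v/R and KE = ½Mv² + ½Iω² = ½(1+k)Mv² = (4/5)Mv².
Conserving energy between top and bottom: (4/5)Mv² = (4/5)Mv₀² + Mgh, hence v² = v₀² + 2gh/(1+k).
v = √(5.53² + 2×9.81×0.785/1.6) = √40.21 ≈ 6.34 m/s.

v ≈ 6.34 m/s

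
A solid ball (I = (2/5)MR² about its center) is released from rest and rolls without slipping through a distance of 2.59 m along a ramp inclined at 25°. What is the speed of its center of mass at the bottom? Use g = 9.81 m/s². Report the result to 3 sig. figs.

v ≈ 3.92 m/s

With I = (2/5)MR², the ratio k = I/(MR²) is 0.4.
Pure rolling means v = ωR; then KE = ½Mv² + ½I(v/R)² = ½(1+k)Mv² = (7/10)Mv².
The vertical drop is h = L sinθ = 2.59 × sin25° = 1.095 m.
Setting Mgh = (7/10)Mv² gives v = √(2gh/(1+k)) = √(2·9.81·1.095/1.4) ≈ 3.92 m/s.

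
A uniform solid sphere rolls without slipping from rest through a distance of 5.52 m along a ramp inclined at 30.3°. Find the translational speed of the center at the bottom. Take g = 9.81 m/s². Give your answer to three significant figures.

v ≈ 6.25 m/s

For this body I = (2/5)MR², i.e. k = I/(MR²) = 0.4.
The rolling condition ω = v/R makes the rotational term ½I(v/R)² = ½kMv², so KE_total = ½(1+k)Mv² = (7/10)Mv².
The vertical drop is h = L sinθ = 5.52 × sin30.3° = 2.785 m.
Energy conservation: Mgh = (7/10)Mv², so v = √(2gh/(1+k)) = √(2 × 9.81 × 2.785 / 1.4) ≈ 6.25 m/s.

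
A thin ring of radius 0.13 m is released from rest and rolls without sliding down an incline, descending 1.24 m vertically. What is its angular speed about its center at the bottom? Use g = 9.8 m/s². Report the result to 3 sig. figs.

ω ≈ 26.8 rad/s

Here I = MR², so the shape factor k = I/(MR²) = 1.
Since it rolls without slipping, ω = v/R and KE = ½Mv² + ½Iω² = ½(1+k)Mv² = Mv².
Energy conservation Mgh = ½(1+k)Mv² gives v = √(2gh/(1+k)) = √(2 × 9.8 × 1.24 / 2) = 3.486 m/s.
Then ω = v/R = 3.486 / 0.13 ≈ 26.8 rad/s.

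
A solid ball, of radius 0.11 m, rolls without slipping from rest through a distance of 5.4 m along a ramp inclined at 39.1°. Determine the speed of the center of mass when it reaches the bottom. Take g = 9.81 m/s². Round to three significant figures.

v ≈ 6.91 m/s

With I = (2/5)MR², the ratio k = I/(MR²) is 0.4.
Rolling without slipping gives ω = v/R, so the total kinetic energy is ½Mv² + ½Iω² = ½(1+k)Mv² = (7/10)Mv².
The vertical drop is h = L sinθ = 5.4 × sin39.1° = 3.406 m.
Setting Mgh = (7/10)Mv² gives v = √(2gh/(1+k)) = √(2·9.81·3.406/1.4) ≈ 6.91 m/s.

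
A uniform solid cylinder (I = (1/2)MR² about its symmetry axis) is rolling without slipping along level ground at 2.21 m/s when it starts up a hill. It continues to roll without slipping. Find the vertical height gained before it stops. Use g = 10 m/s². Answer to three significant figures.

h ≈ 0.366 m

Here I = (1/2)MR², so the shape factor k = I/(MR²) = 0.5.
The rolling condition ω = v/R makes the rotational term ½I(v/R)² = ½kMv², so KE_total = ½(1+k)Mv² = (3/4)Mv².
At the top the kinetic energy is zero, so (3/4)Mv₀² = Mgh.
Thus h = (1+k)v₀²/(2g) = 1.5 × 2.21² / (2 × 10) ≈ 0.366 m.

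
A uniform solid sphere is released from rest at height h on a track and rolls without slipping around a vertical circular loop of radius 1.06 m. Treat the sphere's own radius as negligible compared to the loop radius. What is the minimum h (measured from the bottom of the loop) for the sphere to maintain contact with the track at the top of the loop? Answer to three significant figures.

h_min ≈ 2.86 m

With I = (2/5)MR², the ratio k = I/(MR²) is 0.4.
At the top of the loop, the minimum-contact condition is Mg = Mv_top²/r, so v_top² = gr.
With ω = v/R, the kinetic energy at speed v is ½(1+k)Mv² = (7/10)Mv².
Energy conservation from release (height h) to the top (height 2r): Mgh = Mg(2r) + (7/10)M·gr.
Thus h_min = 2r + (1+k)r/2 = r(2 + 1.4/2) = 1.06 × 2.7 ≈ 2.86 m.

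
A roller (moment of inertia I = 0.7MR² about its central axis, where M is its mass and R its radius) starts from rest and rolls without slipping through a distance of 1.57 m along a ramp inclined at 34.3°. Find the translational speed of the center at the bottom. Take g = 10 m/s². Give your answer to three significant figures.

For this body I = 0.7MR², i.e. k = I/(MR²) = 0.7.
Pure rolling means v = ωR; then KE = ½Mv² + ½I(v/R)² = ½(1+k)Mv² = (17/20)Mv².
The vertical drop is h = L sinθ = 1.57 × sin34.3° = 0.8847 m.
Energy conservation: Mgh = (17/20)Mv², so v = √(2gh/(1+k)) = √(2 × 10 × 0.8847 / 1.7) ≈ 3.23 m/s.

v ≈ 3.23 m/s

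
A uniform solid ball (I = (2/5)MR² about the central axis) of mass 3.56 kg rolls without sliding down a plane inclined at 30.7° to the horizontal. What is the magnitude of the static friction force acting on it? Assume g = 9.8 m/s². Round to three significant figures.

With I = (2/5)MR², the ratio k = I/(MR²) is 0.4.
Along the incline Mg sinθ − f = Ma, and torque about the center fR = Iα = kMR²(a/R) gives f = kMa.
Combining, a = g sinθ/(1+k) and f = kMa = kMg sinθ/(1+k).
f = 0.4 × 3.56 × 9.8 × sin30.7° / 1.4 ≈ 5.09 N.

f ≈ 5.09 N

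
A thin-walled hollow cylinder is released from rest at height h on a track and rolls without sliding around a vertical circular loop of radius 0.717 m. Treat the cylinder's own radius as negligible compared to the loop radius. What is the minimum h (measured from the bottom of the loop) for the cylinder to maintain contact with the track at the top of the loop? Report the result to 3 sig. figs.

Here I = MR², so the shape factor k = I/(MR²) = 1.
At the top of the loop, the minimum-contact condition is Mg = Mv_top²/r, so v_top² = gr.
With ω = v/R, the kinetic energy at speed v is ½(1+k)Mv² = Mv².
Energy conservation from release (height h) to the top (height 2r): Mgh = Mg(2r) + M·gr.
Thus h_min = 2r + (1+k)r/2 = r(2 + 2/2) = 0.717 × 3 ≈ 2.15 m.

h_min ≈ 2.15 m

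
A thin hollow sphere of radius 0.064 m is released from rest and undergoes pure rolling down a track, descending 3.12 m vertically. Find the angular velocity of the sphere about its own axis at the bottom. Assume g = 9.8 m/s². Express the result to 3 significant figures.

ω ≈ 94.6 rad/s

The moment of inertia is (2/3)MR², giving k ≡ I/(MR²) = 2/3.
The rolling condition ω = v/R makes the rotational term ½I(v/R)² = ½kMv², so KE_total = ½(1+k)Mv² = (5/6)Mv².
Energy conservation Mgh = ½(1+k)Mv² gives v = √(2gh/(1+k)) = √(2 × 9.8 × 3.12 / 1.667) = 6.057 m/s.
Then ω = v/R = 6.057 / 0.064 ≈ 94.6 rad/s.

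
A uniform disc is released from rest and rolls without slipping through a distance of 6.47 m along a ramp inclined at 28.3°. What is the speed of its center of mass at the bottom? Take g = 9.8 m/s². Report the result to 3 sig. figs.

v ≈ 6.33 m/s

For this body I = (1/2)MR², i.e. k = I/(MR²) = 0.5.
Since it rolls without slipping, ω = v/R and KE = ½Mv² + ½Iω² = ½(1+k)Mv² = (3/4)Mv².
The vertical drop is h = L sinθ = 6.47 × sin28.3° = 3.067 m.
Energy conservation: Mgh = (3/4)Mv², so v = √(2gh/(1+k)) = √(2 × 9.8 × 3.067 / 1.5) ≈ 6.33 m/s.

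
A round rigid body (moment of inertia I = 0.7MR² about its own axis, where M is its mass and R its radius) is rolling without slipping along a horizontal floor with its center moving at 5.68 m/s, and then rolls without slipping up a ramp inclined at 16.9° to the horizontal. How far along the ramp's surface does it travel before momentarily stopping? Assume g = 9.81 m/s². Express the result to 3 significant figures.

Here I = 0.7MR², so the shape factor k = I/(MR²) = 0.7.
Pure rolling means v = ωR; then KE = ½Mv² + ½I(v/R)² = ½(1+k)Mv² = (17/20)Mv².
Setting this equal to Mgh gives the vertical rise h = (1+k)v₀²/(2g) = 1.7×5.68²/(2×9.81) = 2.795 m.
The distance along the slope is d = h/sinθ = 2.795/sin16.9° ≈ 9.62 m.

d ≈ 9.62 m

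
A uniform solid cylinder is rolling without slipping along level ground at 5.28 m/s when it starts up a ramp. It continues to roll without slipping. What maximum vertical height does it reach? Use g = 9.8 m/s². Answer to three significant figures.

The moment of inertia is (1/2)MR², giving k ≡ I/(MR²) = 0.5.
Pure rolling means v = ωR; then KE = ½Mv² + ½I(v/R)² = ½(1+k)Mv² = (3/4)Mv².
At the top the kinetic energy is zero, so (3/4)Mv₀² = Mgh.
Thus h = (1+k)v₀²/(2g) = 1.5 × 5.28² / (2 × 9.8) ≈ 2.13 m.

h ≈ 2.13 m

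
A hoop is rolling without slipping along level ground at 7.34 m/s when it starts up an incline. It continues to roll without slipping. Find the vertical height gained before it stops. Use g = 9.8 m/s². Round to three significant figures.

The moment of inertia is MR², giving k ≡ I/(MR²) = 1.
Rolling without slipping gives ω = v/R, so the total kinetic energy is ½Mv² + ½Iω² = ½(1+k)Mv² = Mv².
At the top the kinetic energy is zero, so Mv₀² = Mgh.
Thus h = (1+k)v₀²/(2g) = 2 × 7.34² / (2 × 9.8) ≈ 5.50 m.

h ≈ 5.50 m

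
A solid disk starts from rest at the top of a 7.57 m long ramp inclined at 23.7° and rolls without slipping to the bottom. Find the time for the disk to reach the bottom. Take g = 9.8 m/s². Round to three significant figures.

For this body I = (1/2)MR², i.e. k = I/(MR²) = 0.5.
Along the incline Mg sinθ − f = Ma, and torque about the center fR = Iα = kMR²(a/R) gives f = kMa.
Hence a = g sinθ/(1+k) = 9.8×sin23.7°/1.5 = 2.626 m/s².
With constant a from rest, t = √(2L/a) = √(2·7.57/2.626) ≈ 2.40 s.

t ≈ 2.40 s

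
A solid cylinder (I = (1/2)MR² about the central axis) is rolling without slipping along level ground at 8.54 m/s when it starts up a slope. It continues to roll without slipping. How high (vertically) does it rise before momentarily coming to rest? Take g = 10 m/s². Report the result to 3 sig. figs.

h ≈ 5.47 m

With I = (1/2)MR², the ratio k = I/(MR²) is 0.5.
Pure rolling means v = ωR; then KE = ½Mv² + ½I(v/R)² = ½(1+k)Mv² = (3/4)Mv².
All of this converts to potential energy at the highest point: (3/4)Mv₀² = Mgh.
Thus h = (1+k)v₀²/(2g) = 1.5 × 8.54² / (2 × 10) ≈ 5.47 m.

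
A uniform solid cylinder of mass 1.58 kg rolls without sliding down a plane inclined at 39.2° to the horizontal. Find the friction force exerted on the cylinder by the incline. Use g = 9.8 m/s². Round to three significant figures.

With I = (1/2)MR², the ratio k = I/(MR²) is 0.5.
Along the incline Mg sinθ − f = Ma, and torque about the center fR = Iα = kMR²(a/R) gives f = kMa.
Combining, a = g sinθ/(1+k) and f = kMa = kMg sinθ/(1+k).
f = 0.5 × 1.58 × 9.8 × sin39.2° / 1.5 ≈ 3.26 N.

f ≈ 3.26 N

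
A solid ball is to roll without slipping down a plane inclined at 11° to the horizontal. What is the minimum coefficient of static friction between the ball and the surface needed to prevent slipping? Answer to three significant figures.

For this body I = (2/5)MR², i.e. k = I/(MR²) = 0.4.
Translational: Mg sinθ − f = Ma. Rotational about the CM: fR = Iα = kMRa, so f = kMa.
These give a = g sinθ/(1+k) and the required friction f = kMg sinθ/(1+k).
The normal force is N = Mg cosθ, so μ_min = f/N = k tanθ/(1+k).
μ_min = 0.4 × tan11° / 1.4 ≈ 0.0555.

μ_min ≈ 0.0555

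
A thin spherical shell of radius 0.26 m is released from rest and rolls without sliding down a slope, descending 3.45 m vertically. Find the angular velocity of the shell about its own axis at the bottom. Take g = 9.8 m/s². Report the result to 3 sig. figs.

Here I = (2/3)MR², so the shape factor k = I/(MR²) = 2/3.
Since it rolls without slipping, ω = v/R and KE = ½Mv² + ½Iω² = ½(1+k)Mv² = (5/6)Mv².
Energy conservation Mgh = ½(1+k)Mv² gives v = √(2gh/(1+k)) = √(2 × 9.8 × 3.45 / 1.667) = 6.37 m/s.
The angular speed follows from ω = v/R = 6.37/0.26 ≈ 24.5 rad/s.

ω ≈ 24.5 rad/s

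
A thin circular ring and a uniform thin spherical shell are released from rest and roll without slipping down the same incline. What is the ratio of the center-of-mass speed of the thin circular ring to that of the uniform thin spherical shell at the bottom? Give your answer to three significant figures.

Each satisfies Mgh = ½(1+k)Mv² with k = I/(MR²), so v ∝ 1/√(1+k).
For the thin circular ring k = 1; for the uniform thin spherical shell k = 2/3.
v₁/v₂ = √((1+k₂)/(1+k₁)) = √(1.667/2) ≈ 0.913.

v_ratio ≈ 0.913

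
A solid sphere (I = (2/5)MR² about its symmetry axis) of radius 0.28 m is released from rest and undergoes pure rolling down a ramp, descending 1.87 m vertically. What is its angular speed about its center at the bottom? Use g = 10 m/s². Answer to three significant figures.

For this body I = (2/5)MR², i.e. k = I/(MR²) = 0.4.
Rolling without slipping gives ω = v/R, so the total kinetic energy is ½Mv² + ½Iω² = ½(1+k)Mv² = (7/10)Mv².
Energy conservation Mgh = ½(1+k)Mv² gives v = √(2gh/(1+k)) = √(2 × 10 × 1.87 / 1.4) = 5.169 m/s.
The angular speed follows from ω = v/R = 5.169/0.28 ≈ 18.5 rad/s.

ω ≈ 18.5 rad/s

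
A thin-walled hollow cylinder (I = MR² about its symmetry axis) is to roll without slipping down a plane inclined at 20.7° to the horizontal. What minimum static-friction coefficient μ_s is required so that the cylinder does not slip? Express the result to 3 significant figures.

The moment of inertia is MR², giving k ≡ I/(MR²) = 1.
Newton's second law down the slope: Mg sinθ − f = Ma. The torque equation fR = Iα (with α = a/R) gives f = kMa.
These give a = g sinθ/(1+k) and the required friction f = kMg sinθ/(1+k).
With N = Mg cosθ, the no-slip condition f ≤ μN gives μ_min = f/N = k tanθ/(1+k).
μ_min = 1 × tan20.7° / 2 ≈ 0.189.

μ_min ≈ 0.189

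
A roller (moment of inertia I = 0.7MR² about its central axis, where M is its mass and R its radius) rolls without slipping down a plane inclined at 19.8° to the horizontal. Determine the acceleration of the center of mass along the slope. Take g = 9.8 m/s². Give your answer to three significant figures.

With I = 0.7MR², the ratio k = I/(MR²) is 0.7.
Along the incline Mg sinθ − f = Ma, and torque about the center fR = Iα = kMR²(a/R) gives f = kMa.
Eliminating f: Mg sinθ = (1+k)Ma, so a = g sinθ/(1+k) = 9.8 × sin19.8° / 1.7 ≈ 1.95 m/s².

a ≈ 1.95 m/s²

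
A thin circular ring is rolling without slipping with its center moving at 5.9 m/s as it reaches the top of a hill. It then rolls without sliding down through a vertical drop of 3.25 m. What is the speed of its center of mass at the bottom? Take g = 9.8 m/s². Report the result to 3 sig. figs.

Here I = MR², so the shape factor k = I/(MR²) = 1.
Pure rolling means v = ωR; then KE = ½Mv² + ½I(v/R)² = ½(1+k)Mv² = Mv².
Conserving energy between top and bottom: Mv² = Mv₀² + Mgh, hence v² = v₀² + 2gh/(1+k).
v = √(5.9² + 2×9.8×3.25/2) = √66.66 ≈ 8.16 m/s.

v ≈ 8.16 m/s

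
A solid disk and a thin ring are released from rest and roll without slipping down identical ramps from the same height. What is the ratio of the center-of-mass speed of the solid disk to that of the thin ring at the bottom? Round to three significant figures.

Each satisfies Mgh = ½(1+k)Mv² with k = I/(MR²), so v ∝ 1/√(1+k).
For the solid disk k = 0.5; for the thin ring k = 1.
v₁/v₂ = √((1+k₂)/(1+k₁)) = √(2/1.5) ≈ 1.15.

v_ratio ≈ 1.15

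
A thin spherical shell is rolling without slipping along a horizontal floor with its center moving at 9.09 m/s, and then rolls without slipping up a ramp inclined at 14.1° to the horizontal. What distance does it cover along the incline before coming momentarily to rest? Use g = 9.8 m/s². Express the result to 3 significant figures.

With I = (2/3)MR², the ratio k = I/(MR²) is 2/3.
Pure rolling means v = ωR; then KE = ½Mv² + ½I(v/R)² = ½(1+k)Mv² = (5/6)Mv².
Setting this equal to Mgh gives the vertical rise h = (1+k)v₀²/(2g) = 1.667×9.09²/(2×9.8) = 7.026 m.
Along the incline, d = h/sinθ = 7.026/sin14.1° ≈ 28.8 m.

d ≈ 28.8 m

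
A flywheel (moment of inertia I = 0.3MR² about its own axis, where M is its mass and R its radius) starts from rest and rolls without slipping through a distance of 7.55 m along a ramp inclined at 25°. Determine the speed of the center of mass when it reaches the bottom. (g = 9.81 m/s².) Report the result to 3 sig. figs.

v ≈ 6.94 m/s

Here I = 0.3MR², so the shape factor k = I/(MR²) = 0.3.
Pure rolling means v = ωR; then KE = ½Mv² + ½I(v/R)² = ½(1+k)Mv² = (13/20)Mv².
The vertical drop is h = L sinθ = 7.55 × sin25° = 3.191 m.
Setting Mgh = (13/20)Mv² gives v = √(2gh/(1+k)) = √(2·9.81·3.191/1.3) ≈ 6.94 m/s.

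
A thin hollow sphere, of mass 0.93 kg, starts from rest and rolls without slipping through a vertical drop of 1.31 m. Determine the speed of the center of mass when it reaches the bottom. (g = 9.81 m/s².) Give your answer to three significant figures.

v ≈ 3.93 m/s

For this body I = (2/3)MR², i.e. k = I/(MR²) = 2/3.
The rolling condition ω = v/R makes the rotational term ½I(v/R)² = ½kMv², so KE_total = ½(1+k)Mv² = (5/6)Mv².
Energy conservation: Mgh = (5/6)Mv², so v = √(2gh/(1+k)) = √(2 × 9.81 × 1.31 / 1.667) ≈ 3.93 m/s.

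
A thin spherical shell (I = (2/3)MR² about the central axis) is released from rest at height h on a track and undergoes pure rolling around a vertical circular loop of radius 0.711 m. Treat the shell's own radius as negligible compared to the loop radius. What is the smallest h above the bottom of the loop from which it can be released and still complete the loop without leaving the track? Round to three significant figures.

h_min ≈ 2.01 m

With I = (2/3)MR², the ratio k = I/(MR²) is 2/3.
At the top of the loop, the minimum-contact condition is Mg = Mv_top²/r, so v_top² = gr.
With ω = v/R, the kinetic energy at speed v is ½(1+k)Mv² = (5/6)Mv².
Energy conservation from release (height h) to the top (height 2r): Mgh = Mg(2r) + (5/6)M·gr.
Thus h_min = 2r + (1+k)r/2 = r(2 + 1.667/2) = 0.711 × 2.833 ≈ 2.01 m.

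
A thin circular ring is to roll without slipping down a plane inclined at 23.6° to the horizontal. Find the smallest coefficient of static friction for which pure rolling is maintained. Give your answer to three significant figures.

For this body I = MR², i.e. k = I/(MR²) = 1.
Newton's second law down the slope: Mg sinθ − f = Ma. The torque equation fR = Iα (with α = a/R) gives f = kMa.
These give a = g sinθ/(1+k) and the required friction f = kMg sinθ/(1+k).
With N = Mg cosθ, the no-slip condition f ≤ μN gives μ_min = f/N = k tanθ/(1+k).
μ_min = 1 × tan23.6° / 2 ≈ 0.218.

μ_min ≈ 0.218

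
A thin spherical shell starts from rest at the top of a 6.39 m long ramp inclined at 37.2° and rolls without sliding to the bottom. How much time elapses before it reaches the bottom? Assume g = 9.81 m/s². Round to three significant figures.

With I = (2/3)MR², the ratio k = I/(MR²) is 2/3.
Translational: Mg sinθ − f = Ma. Rotational about the CM: fR = Iα = kMRa, so f = kMa.
Hence a = g sinθ/(1+k) = 9.81×sin37.2°/1.667 = 3.559 m/s².
Starting from rest, L = ½at², so t = √(2L/a) = √(2×6.39/3.559) ≈ 1.90 s.

t ≈ 1.90 s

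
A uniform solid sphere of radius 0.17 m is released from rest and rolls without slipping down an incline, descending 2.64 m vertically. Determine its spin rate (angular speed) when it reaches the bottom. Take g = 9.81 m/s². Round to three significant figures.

ω ≈ 35.8 rad/s

The moment of inertia is (2/5)MR², giving k ≡ I/(MR²) = 0.4.
Since it rolls without slipping, ω = v/R and KE = ½Mv² + ½Iω² = ½(1+k)Mv² = (7/10)Mv².
Energy conservation Mgh = ½(1+k)Mv² gives v = √(2gh/(1+k)) = √(2 × 9.81 × 2.64 / 1.4) = 6.083 m/s.
Then ω = v/R = 6.083 / 0.17 ≈ 35.8 rad/s.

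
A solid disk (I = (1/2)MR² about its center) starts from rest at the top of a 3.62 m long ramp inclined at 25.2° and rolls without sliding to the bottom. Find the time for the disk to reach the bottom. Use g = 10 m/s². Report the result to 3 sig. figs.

t ≈ 1.60 s

With I = (1/2)MR², the ratio k = I/(MR²) is 0.5.
Translational: Mg sinθ − f = Ma. Rotational about the CM: fR = Iα = kMRa, so f = kMa.
Hence a = g sinθ/(1+k) = 10×sin25.2°/1.5 = 2.839 m/s².
With constant a from rest, t = √(2L/a) = √(2·3.62/2.839) ≈ 1.60 s.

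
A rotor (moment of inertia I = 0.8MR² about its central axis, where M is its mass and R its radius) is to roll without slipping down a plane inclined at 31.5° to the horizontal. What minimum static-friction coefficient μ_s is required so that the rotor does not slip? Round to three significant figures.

With I = 0.8MR², the ratio k = I/(MR²) is 0.8.
Along the incline Mg sinθ − f = Ma, and torque about the center fR = Iα = kMR²(a/R) gives f = kMa.
These give a = g sinθ/(1+k) and the required friction f = kMg sinθ/(1+k).
The normal force is N = Mg cosθ, so μ_min = f/N = k tanθ/(1+k).
μ_min = 0.8 × tan31.5° / 1.8 ≈ 0.272.

μ_min ≈ 0.272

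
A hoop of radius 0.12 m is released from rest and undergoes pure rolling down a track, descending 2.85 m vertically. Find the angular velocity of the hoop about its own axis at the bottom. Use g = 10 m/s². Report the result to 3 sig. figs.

With I = MR², the ratio k = I/(MR²) is 1.
Pure rolling means v = ωR; then KE = ½Mv² + ½I(v/R)² = ½(1+k)Mv² = Mv².
Energy conservation Mgh = ½(1+k)Mv² gives v = √(2gh/(1+k)) = √(2 × 10 × 2.85 / 2) = 5.339 m/s.
The angular speed follows from ω = v/R = 5.339/0.12 ≈ 44.5 rad/s.

ω ≈ 44.5 rad/s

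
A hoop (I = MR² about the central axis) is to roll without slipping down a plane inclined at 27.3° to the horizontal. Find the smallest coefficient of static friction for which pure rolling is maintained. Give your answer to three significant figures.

μ_min ≈ 0.258

The moment of inertia is MR², giving k ≡ I/(MR²) = 1.
Translational: Mg sinθ − f = Ma. Rotational about the CM: fR = Iα = kMRa, so f = kMa.
These give a = g sinθ/(1+k) and the required friction f = kMg sinθ/(1+k).
The normal force is N = Mg cosθ, so μ_min = f/N = k tanθ/(1+k).
μ_min = 1 × tan27.3° / 2 ≈ 0.258.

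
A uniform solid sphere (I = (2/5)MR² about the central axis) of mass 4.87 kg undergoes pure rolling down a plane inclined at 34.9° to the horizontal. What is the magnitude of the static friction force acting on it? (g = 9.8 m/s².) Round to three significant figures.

For this body I = (2/5)MR², i.e. k = I/(MR²) = 0.4.
Translational: Mg sinθ − f = Ma. Rotational about the CM: fR = Iα = kMRa, so f = kMa.
Combining, a = g sinθ/(1+k) and f = kMa = kMg sinθ/(1+k).
f = 0.4 × 4.87 × 9.8 × sin34.9° / 1.4 ≈ 7.80 N.

f ≈ 7.80 N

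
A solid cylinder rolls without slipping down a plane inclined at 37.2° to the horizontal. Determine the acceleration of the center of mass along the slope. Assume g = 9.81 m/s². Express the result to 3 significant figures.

Here I = (1/2)MR², so the shape factor k = I/(MR²) = 0.5.
Along the incline Mg sinθ − f = Ma, and torque about the center fR = Iα = kMR²(a/R) gives f = kMa.
Eliminating f: Mg sinθ = (1+k)Ma, so a = g sinθ/(1+k) = 9.81 × sin37.2° / 1.5 ≈ 3.95 m/s².

a ≈ 3.95 m/s²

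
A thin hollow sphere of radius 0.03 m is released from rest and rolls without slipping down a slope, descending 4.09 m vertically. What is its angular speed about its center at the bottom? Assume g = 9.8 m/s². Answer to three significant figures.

ω ≈ 231 rad/s

Here I = (2/3)MR², so the shape factor k = I/(MR²) = 2/3.
Pure rolling means v = ωR; then KE = ½Mv² + ½I(v/R)² = ½(1+k)Mv² = (5/6)Mv².
Energy conservation Mgh = ½(1+k)Mv² gives v = √(2gh/(1+k)) = √(2 × 9.8 × 4.09 / 1.667) = 6.935 m/s.
The angular speed follows from ω = v/R = 6.935/0.03 ≈ 231 rad/s.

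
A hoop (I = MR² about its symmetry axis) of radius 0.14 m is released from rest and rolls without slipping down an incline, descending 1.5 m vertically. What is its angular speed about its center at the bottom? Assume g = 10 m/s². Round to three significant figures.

The moment of inertia is MR², giving k ≡ I/(MR²) = 1.
The rolling condition ω = v/R makes the rotational term ½I(v/R)² = ½kMv², so KE_total = ½(1+k)Mv² = Mv².
Energy conservation Mgh = ½(1+k)Mv² gives v = √(2gh/(1+k)) = √(2 × 10 × 1.5 / 2) = 3.873 m/s.
The angular speed follows from ω = v/R = 3.873/0.14 ≈ 27.7 rad/s.

ω ≈ 27.7 rad/s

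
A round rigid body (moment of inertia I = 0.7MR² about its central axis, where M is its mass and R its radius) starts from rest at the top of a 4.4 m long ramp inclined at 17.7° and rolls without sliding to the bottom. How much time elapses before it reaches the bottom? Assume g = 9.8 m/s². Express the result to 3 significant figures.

Here I = 0.7MR², so the shape factor k = I/(MR²) = 0.7.
Newton's second law down the slope: Mg sinθ − f = Ma. The torque equation fR = Iα (with α = a/R) gives f = kMa.
Hence a = g sinθ/(1+k) = 9.8×sin17.7°/1.7 = 1.753 m/s².
Starting from rest, L = ½at², so t = √(2L/a) = √(2×4.4/1.753) ≈ 2.24 s.

t ≈ 2.24 s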